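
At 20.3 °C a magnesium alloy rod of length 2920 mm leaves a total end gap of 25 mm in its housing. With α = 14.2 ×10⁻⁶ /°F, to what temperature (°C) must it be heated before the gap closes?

α = 14.2×10⁻⁶/°F × 9/5 = 25.6×10⁻⁶/K.
α·L₀·ΔT = 25.0 mm ⇒ ΔT = 25.0 / (25.6×10⁻⁶ × 2920.0) = 335.0 K.
T = 20.3 + 335.0 = 355.3 °C.

355 °C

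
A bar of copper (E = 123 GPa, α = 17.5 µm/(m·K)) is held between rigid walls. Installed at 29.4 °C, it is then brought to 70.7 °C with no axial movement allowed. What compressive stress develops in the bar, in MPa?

ΔT = 41.30 K. Constrained thermal stress σ = E·α·ΔT = 123.0×10³ MPa × 17.5×10⁻⁶ × 41.30 = 88.9 MPa (compressive).

88.9 MPa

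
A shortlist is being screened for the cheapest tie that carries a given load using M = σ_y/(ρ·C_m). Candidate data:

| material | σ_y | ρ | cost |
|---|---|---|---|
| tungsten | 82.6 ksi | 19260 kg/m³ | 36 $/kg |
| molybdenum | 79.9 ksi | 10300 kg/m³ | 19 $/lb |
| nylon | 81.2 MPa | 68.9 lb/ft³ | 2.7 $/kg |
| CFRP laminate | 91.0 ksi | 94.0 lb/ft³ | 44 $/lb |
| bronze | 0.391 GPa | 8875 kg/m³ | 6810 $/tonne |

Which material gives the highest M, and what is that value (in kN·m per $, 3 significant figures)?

Convert each candidate to consistent units, then evaluate M:
  tungsten: σ_y = 569.5 MPa, ρ = 19260 kg/m³, cost = 36.00 $/kg
  molybdenum: σ_y = 550.9 MPa, ρ = 10300 kg/m³, cost = 41.89 $/kg
  nylon: σ_y = 81.20 MPa, ρ = 1104 kg/m³, cost = 2.700 $/kg
  CFRP laminate: σ_y = 627.4 MPa, ρ = 1506 kg/m³, cost = 97.00 $/kg
  bronze: σ_y = 391.0 MPa, ρ = 8875 kg/m³, cost = 6.810 $/kg
  nylon: M = 27.2 kN·m per $
  bronze: M = 6.47 kN·m per $
  CFRP laminate: M = 4.30 kN·m per $
  molybdenum: M = 1.28 kN·m per $
  tungsten: M = 0.821 kN·m per $
Highest index: nylon.

nylon, M = 27.2 kN·m per $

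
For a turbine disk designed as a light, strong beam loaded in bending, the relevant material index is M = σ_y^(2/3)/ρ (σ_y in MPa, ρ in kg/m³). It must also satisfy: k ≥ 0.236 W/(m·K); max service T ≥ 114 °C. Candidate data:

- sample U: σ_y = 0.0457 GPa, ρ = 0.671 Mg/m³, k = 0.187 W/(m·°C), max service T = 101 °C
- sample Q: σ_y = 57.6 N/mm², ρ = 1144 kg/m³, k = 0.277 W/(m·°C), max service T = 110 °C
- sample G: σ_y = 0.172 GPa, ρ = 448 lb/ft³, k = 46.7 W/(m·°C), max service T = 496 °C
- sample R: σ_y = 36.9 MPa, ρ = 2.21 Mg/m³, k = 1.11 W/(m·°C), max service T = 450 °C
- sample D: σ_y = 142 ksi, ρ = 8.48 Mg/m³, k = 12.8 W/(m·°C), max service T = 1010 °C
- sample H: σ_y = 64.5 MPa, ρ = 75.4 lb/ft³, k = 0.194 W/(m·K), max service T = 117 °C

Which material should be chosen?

sample D

Screen on constraints: k ≥ 0.236 W/(m·K); max service T ≥ 114 °C. Survivors: sample G, sample R, sample D.
Normalizing units and computing the index:
  sample G: σ_y = 172.0 MPa, ρ = 7176 kg/m³
  sample R: σ_y = 36.90 MPa, ρ = 2210 kg/m³
  sample D: σ_y = 979.1 MPa, ρ = 8480 kg/m³
  sample D: M = 11.6×10⁻³
  sample R: M = 5.02×10⁻³
  sample G: M = 4.31×10⁻³
Highest index: sample D.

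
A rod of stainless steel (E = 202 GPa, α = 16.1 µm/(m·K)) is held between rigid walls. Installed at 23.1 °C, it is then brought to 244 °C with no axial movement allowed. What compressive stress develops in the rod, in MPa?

718 MPa

ΔT = 220.9 K. Constrained thermal stress σ = E·α·ΔT = 202.0×10³ MPa × 16.1×10⁻⁶ × 220.9 = 718 MPa (compressive).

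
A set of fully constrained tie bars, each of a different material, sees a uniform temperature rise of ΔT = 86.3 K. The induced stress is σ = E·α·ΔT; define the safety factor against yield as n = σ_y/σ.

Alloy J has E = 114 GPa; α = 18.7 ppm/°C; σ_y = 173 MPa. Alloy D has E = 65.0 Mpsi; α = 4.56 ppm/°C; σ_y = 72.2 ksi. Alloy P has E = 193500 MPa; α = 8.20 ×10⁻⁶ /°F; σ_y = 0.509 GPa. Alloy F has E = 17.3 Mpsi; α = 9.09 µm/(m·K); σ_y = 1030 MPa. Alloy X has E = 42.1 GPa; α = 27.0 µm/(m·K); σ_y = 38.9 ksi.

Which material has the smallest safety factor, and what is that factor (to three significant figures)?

alloy J, n = 0.940

With everything in SI (GPa, ×10⁻⁶/K, MPa):
  alloy J: E = 114.0, α = 18.7, σ_y = 173.0 → σ = 184 MPa, n = 0.940
  alloy D: E = 448.2, α = 4.56, σ_y = 497.8 → σ = 176 MPa, n = 2.82
  alloy P: E = 193.5, α = 14.8, σ_y = 509.0 → σ = 246 MPa, n = 2.07
  alloy F: E = 119.3, α = 9.09, σ_y = 1030 → σ = 93.6 MPa, n = 11.0
  alloy X: E = 42.10, α = 27.0, σ_y = 268.2 → σ = 98.1 MPa, n = 2.73
Alloy J has the lowest safety factor, n = 0.940.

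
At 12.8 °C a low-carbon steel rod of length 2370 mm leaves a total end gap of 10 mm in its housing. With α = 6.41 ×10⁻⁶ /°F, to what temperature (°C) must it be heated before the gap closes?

378 °C

α = 6.41×10⁻⁶/°F × 9/5 = 11.5×10⁻⁶/K.
α·L₀·ΔT = 10.0 mm ⇒ ΔT = 10.0 / (11.5×10⁻⁶ × 2370.0) = 365.7 K.
T = 12.8 + 365.7 = 378.5 °C.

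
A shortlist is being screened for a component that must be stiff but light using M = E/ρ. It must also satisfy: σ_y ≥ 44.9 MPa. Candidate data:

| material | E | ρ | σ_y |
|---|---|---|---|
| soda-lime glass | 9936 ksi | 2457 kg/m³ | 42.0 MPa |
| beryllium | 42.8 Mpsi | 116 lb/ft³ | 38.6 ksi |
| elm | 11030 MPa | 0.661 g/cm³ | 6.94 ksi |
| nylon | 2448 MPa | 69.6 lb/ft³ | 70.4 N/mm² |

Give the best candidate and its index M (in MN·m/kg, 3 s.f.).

Screen on constraints: σ_y ≥ 44.9 MPa. Survivors: beryllium, elm, nylon.
After converting to SI:
  beryllium: E = 295.1 GPa, ρ = 1858 kg/m³
  elm: E = 11.03 GPa, ρ = 661.0 kg/m³
  nylon: E = 2.448 GPa, ρ = 1115 kg/m³
  beryllium: M = 159 MN·m/kg
  elm: M = 16.7 MN·m/kg
  nylon: M = 2.20 MN·m/kg
Highest index: beryllium.

beryllium, M = 159 MN·m/kg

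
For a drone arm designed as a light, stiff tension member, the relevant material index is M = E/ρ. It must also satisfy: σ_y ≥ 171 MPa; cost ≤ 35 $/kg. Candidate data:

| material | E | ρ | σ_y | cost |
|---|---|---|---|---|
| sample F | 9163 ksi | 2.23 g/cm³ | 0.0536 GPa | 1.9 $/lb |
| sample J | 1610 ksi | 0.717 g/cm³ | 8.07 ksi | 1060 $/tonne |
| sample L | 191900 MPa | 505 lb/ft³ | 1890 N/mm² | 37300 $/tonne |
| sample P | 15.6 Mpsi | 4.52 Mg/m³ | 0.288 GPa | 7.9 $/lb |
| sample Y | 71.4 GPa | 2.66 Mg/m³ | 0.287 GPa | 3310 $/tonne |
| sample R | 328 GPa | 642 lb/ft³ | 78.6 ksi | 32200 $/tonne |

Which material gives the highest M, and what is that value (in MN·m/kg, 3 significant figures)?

sample R, M = 31.9 MN·m/kg

Screen on constraints: σ_y ≥ 171 MPa; cost ≤ 35 $/kg. Survivors: sample P, sample Y, sample R.
Normalizing units and computing the index:
  sample P: E = 107.6 GPa, ρ = 4520 kg/m³
  sample Y: E = 71.40 GPa, ρ = 2660 kg/m³
  sample R: E = 328.0 GPa, ρ = 10280 kg/m³
  sample R: M = 31.9 MN·m/kg
  sample Y: M = 26.8 MN·m/kg
  sample P: M = 23.8 MN·m/kg
Highest index: sample R.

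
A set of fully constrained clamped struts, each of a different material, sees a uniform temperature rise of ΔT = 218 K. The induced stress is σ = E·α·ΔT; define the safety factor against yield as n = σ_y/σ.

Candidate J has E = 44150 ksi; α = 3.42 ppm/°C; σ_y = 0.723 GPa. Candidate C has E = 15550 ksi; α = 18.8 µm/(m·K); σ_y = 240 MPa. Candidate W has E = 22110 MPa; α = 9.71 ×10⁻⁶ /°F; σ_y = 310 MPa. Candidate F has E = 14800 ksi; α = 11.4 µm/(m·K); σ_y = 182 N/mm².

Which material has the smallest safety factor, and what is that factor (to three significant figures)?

Per material, after unit conversion:
  candidate J: E = 304.4, α = 3.42, σ_y = 723.0 → σ = 227 MPa, n = 3.19
  candidate C: E = 107.2, α = 18.8, σ_y = 240.0 → σ = 439 MPa, n = 0.546
  candidate W: E = 22.11, α = 17.5, σ_y = 310.0 → σ = 84.2 MPa, n = 3.68
  candidate F: E = 102.0, α = 11.4, σ_y = 182.0 → σ = 254 MPa, n = 0.718
The minimum is candidate C at n = 0.546.

candidate C, n = 0.546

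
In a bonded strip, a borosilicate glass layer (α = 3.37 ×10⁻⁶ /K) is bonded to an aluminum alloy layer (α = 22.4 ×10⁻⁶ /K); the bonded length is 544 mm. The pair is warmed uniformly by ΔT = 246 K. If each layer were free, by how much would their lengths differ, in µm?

2550 µm

Δα = |3.37 − 22.4|×10⁻⁶/K = 19.0×10⁻⁶/K.
ΔL_mismatch = Δα·L·ΔT = 19.0×10⁻⁶ × 544.0 mm × 246.0 K = 2550 µm.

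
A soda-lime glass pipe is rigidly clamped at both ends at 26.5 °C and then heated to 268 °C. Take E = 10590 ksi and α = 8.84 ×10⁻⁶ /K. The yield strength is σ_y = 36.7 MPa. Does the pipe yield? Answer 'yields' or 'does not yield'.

E = 10590 ksi = 73.02 GPa.
ΔT = 241.5 K. Constrained thermal stress σ = E·α·ΔT = 73.02×10³ MPa × 8.84×10⁻⁶ × 241.5 = 156 MPa (compressive).
Compare to σ_y = 36.7 MPa: σ ≥ σ_y, so it yields.

yields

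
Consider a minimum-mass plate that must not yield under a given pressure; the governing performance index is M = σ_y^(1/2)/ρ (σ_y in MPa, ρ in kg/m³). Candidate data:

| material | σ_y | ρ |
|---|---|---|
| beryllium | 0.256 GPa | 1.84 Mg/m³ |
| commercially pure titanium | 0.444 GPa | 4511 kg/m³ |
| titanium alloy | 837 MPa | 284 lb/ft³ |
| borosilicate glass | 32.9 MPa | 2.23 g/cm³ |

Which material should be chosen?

beryllium

Convert each candidate to consistent units, then evaluate M:
  beryllium: σ_y = 256.0 MPa, ρ = 1840 kg/m³
  commercially pure titanium: σ_y = 444.0 MPa, ρ = 4511 kg/m³
  titanium alloy: σ_y = 837.0 MPa, ρ = 4549 kg/m³
  borosilicate glass: σ_y = 32.90 MPa, ρ = 2230 kg/m³
  beryllium: M = 8.70×10⁻³
  titanium alloy: M = 6.36×10⁻³
  commercially pure titanium: M = 4.67×10⁻³
  borosilicate glass: M = 2.57×10⁻³
Beryllium ranks first.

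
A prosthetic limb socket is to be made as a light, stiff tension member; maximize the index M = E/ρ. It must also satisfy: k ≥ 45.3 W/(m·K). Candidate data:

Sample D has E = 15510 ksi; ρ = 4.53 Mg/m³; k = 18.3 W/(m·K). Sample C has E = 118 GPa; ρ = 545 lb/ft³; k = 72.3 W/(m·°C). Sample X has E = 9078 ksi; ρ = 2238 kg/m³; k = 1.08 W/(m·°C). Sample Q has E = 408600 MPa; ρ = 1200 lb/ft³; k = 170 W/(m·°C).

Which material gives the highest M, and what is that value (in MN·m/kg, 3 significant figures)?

sample Q, M = 21.3 MN·m/kg

Screen on constraints: k ≥ 45.3 W/(m·K). Survivors: sample C, sample Q.
Convert each candidate to consistent units, then evaluate M:
  sample C: E = 118.0 GPa, ρ = 8730 kg/m³
  sample Q: E = 408.6 GPa, ρ = 19220 kg/m³
  sample Q: M = 21.3 MN·m/kg
  sample C: M = 13.5 MN·m/kg
Sample Q has the largest M.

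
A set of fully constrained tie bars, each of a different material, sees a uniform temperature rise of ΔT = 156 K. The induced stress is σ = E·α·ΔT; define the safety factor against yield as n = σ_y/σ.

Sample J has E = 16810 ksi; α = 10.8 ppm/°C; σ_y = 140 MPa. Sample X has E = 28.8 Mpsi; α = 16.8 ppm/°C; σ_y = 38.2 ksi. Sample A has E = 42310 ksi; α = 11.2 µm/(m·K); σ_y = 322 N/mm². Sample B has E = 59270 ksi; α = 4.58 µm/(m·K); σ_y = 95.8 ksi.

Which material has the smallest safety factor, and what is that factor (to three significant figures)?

With everything in SI (GPa, ×10⁻⁶/K, MPa):
  sample J: E = 115.9, α = 10.8, σ_y = 140.0 → σ = 195 MPa, n = 0.717
  sample X: E = 198.6, α = 16.8, σ_y = 263.4 → σ = 520 MPa, n = 0.506
  sample A: E = 291.7, α = 11.2, σ_y = 322.0 → σ = 510 MPa, n = 0.632
  sample B: E = 408.7, α = 4.58, σ_y = 660.5 → σ = 292 MPa, n = 2.26
The minimum is sample X at n = 0.506.

sample X, n = 0.506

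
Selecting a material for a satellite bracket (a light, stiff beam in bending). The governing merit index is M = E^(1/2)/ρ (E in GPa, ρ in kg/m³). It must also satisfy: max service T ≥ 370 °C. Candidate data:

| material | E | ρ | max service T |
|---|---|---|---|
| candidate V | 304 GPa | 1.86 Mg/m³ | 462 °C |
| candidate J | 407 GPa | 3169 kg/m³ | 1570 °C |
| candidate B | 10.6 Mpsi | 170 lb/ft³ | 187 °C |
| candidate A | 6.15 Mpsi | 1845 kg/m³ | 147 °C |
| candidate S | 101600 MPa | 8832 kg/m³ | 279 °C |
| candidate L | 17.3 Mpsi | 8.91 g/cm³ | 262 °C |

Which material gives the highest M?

Screen on constraints: max service T ≥ 370 °C. Survivors: candidate V, candidate J.
Putting every candidate on a common basis:
  candidate V: E = 304.0 GPa, ρ = 1860 kg/m³
  candidate J: E = 407.0 GPa, ρ = 3169 kg/m³
  candidate V: M = 9.37×10⁻³
  candidate J: M = 6.37×10⁻³
Candidate V ranks first.

candidate V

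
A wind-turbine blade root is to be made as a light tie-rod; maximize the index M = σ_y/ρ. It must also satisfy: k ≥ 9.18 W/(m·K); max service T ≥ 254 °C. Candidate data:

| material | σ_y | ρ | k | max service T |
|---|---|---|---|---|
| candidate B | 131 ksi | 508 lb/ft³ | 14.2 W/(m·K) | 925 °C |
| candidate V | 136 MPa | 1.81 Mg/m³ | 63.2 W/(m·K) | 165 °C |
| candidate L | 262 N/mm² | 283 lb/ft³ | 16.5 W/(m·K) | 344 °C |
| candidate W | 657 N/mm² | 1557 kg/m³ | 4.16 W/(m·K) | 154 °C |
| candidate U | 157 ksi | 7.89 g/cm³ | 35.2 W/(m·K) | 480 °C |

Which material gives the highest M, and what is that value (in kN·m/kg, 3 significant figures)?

candidate U, M = 137 kN·m/kg

Screen on constraints: k ≥ 9.18 W/(m·K); max service T ≥ 254 °C. Survivors: candidate B, candidate L, candidate U.
After converting to SI:
  candidate B: σ_y = 903.2 MPa, ρ = 8137 kg/m³
  candidate L: σ_y = 262.0 MPa, ρ = 4533 kg/m³
  candidate U: σ_y = 1082 MPa, ρ = 7890 kg/m³
  candidate U: M = 137 kN·m/kg
  candidate B: M = 111 kN·m/kg
  candidate L: M = 57.8 kN·m/kg
The maximum is for candidate U.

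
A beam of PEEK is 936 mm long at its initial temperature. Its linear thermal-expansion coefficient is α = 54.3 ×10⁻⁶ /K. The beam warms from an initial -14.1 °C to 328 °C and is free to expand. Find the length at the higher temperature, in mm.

ΔT = 328 − (-14.1) = 342.1 K.
ΔL = α·L₀·ΔT = 54.3×10⁻⁶ × 936 mm × 342.1 K = 17.4 mm.
L = L₀ + ΔL = 936 + 17.4 = 953.39 mm.

953.39 mm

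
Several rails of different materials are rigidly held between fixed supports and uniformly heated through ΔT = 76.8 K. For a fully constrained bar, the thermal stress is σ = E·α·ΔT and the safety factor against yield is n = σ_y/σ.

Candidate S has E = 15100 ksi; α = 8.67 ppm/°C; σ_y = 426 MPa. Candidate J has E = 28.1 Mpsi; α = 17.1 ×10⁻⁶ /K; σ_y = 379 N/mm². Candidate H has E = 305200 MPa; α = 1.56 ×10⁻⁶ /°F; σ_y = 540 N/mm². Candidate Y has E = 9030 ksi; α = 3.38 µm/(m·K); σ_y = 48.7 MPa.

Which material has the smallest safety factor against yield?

candidate J

Per material, after unit conversion:
  candidate S: E = 104.1, α = 8.67, σ_y = 426.0 → σ = 69.3 MPa, n = 6.15
  candidate J: E = 193.7, α = 17.1, σ_y = 379.0 → σ = 254 MPa, n = 1.49
  candidate H: E = 305.2, α = 2.81, σ_y = 540.0 → σ = 65.8 MPa, n = 8.20
  candidate Y: E = 62.26, α = 3.38, σ_y = 48.70 → σ = 16.2 MPa, n = 3.01
The minimum is candidate J at n = 1.49.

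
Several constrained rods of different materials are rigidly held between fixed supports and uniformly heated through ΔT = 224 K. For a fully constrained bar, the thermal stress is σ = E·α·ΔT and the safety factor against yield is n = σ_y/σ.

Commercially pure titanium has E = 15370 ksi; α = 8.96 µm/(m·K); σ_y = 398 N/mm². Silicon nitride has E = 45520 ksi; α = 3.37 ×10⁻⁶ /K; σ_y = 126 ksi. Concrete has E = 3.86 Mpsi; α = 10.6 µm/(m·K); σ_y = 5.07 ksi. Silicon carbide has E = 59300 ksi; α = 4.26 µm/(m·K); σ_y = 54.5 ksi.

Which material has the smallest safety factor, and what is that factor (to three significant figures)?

concrete, n = 0.553

Converting E to GPa, α to ×10⁻⁶/K, σ_y to MPa, then σ and n for each:
  commercially pure titanium: E = 106.0, α = 8.96, σ_y = 398.0 → σ = 213 MPa, n = 1.87
  silicon nitride: E = 313.8, α = 3.37, σ_y = 868.7 → σ = 237 MPa, n = 3.67
  concrete: E = 26.61, α = 10.6, σ_y = 34.96 → σ = 63.2 MPa, n = 0.553
  silicon carbide: E = 408.9, α = 4.26, σ_y = 375.8 → σ = 390 MPa, n = 0.963
Concrete has the lowest safety factor, n = 0.553.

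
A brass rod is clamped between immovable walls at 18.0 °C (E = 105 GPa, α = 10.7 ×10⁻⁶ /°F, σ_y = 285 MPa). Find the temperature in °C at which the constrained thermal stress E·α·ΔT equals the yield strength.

159 °C

α = 10.7×10⁻⁶/°F × 9/5 = 19.3×10⁻⁶/K.
E·α·ΔT = 285.0 MPa ⇒ ΔT = 285.0 / (105.0×10³ × 19.3×10⁻⁶) = 140.9 K.
T = 18.0 + 140.9 = 158.9 °C.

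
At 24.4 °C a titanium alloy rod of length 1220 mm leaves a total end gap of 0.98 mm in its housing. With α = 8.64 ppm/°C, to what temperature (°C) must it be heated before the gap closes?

α·L₀·ΔT = 0.98 mm ⇒ ΔT = 0.98 / (8.64×10⁻⁶ × 1220.0) = 92.97 K.
T = 24.4 + 92.97 = 117.4 °C.

117 °C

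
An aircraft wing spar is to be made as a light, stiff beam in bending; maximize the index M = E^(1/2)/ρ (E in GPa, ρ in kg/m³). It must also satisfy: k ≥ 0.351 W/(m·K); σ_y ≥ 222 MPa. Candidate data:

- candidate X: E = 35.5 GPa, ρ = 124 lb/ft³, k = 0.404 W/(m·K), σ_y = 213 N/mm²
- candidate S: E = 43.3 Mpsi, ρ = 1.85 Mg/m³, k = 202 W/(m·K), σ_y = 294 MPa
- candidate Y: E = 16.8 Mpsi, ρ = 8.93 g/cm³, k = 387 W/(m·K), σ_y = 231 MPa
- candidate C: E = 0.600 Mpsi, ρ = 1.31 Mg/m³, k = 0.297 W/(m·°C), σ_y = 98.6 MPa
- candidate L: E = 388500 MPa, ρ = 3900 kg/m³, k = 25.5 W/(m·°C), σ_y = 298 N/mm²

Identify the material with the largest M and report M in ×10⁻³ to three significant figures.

Screen on constraints: k ≥ 0.351 W/(m·K); σ_y ≥ 222 MPa. Survivors: candidate S, candidate Y, candidate L.
After converting to SI:
  candidate S: E = 298.5 GPa, ρ = 1850 kg/m³
  candidate Y: E = 115.8 GPa, ρ = 8930 kg/m³
  candidate L: E = 388.5 GPa, ρ = 3900 kg/m³
  candidate S: M = 9.34×10⁻³
  candidate L: M = 5.05×10⁻³
  candidate Y: M = 1.21×10⁻³
The maximum is for candidate S.

candidate S, M = 9.34×10⁻³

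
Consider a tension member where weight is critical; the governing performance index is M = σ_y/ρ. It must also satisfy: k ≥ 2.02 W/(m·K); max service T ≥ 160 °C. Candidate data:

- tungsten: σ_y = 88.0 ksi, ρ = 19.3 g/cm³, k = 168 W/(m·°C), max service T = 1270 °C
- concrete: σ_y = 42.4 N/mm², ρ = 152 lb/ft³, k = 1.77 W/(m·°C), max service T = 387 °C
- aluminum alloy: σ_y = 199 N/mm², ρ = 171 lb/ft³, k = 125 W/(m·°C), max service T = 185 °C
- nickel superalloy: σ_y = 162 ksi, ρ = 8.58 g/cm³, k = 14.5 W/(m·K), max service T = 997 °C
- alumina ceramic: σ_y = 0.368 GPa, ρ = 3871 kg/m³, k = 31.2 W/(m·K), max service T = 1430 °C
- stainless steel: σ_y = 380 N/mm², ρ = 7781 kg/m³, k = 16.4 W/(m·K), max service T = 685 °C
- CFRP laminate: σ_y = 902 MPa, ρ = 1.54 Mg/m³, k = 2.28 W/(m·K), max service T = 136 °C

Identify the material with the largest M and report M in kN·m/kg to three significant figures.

Screen on constraints: k ≥ 2.02 W/(m·K); max service T ≥ 160 °C. Survivors: tungsten, aluminum alloy, nickel superalloy, alumina ceramic, stainless steel.
Convert each candidate to consistent units, then evaluate M:
  tungsten: σ_y = 606.7 MPa, ρ = 19300 kg/m³
  aluminum alloy: σ_y = 199.0 MPa, ρ = 2739 kg/m³
  nickel superalloy: σ_y = 1117 MPa, ρ = 8580 kg/m³
  alumina ceramic: σ_y = 368.0 MPa, ρ = 3871 kg/m³
  stainless steel: σ_y = 380.0 MPa, ρ = 7781 kg/m³
  nickel superalloy: M = 130 kN·m/kg
  alumina ceramic: M = 95.1 kN·m/kg
  aluminum alloy: M = 72.7 kN·m/kg
  stainless steel: M = 48.8 kN·m/kg
  tungsten: M = 31.4 kN·m/kg
Highest index: nickel superalloy.

nickel superalloy, M = 130 kN·m/kg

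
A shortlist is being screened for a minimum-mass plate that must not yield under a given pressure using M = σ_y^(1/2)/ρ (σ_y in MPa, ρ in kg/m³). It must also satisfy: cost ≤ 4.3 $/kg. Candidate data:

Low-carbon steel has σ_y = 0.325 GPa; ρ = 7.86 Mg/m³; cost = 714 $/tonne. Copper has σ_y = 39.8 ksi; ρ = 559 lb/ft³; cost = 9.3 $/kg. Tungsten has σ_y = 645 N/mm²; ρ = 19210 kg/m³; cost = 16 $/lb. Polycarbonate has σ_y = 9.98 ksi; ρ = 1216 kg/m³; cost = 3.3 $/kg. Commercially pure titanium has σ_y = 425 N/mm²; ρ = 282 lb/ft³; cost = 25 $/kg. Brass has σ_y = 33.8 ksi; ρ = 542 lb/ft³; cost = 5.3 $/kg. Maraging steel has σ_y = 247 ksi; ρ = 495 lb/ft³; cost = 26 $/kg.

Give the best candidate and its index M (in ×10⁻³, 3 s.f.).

Screen on constraints: cost ≤ 4.3 $/kg. Survivors: low-carbon steel, polycarbonate.
After converting to SI:
  low-carbon steel: σ_y = 325.0 MPa, ρ = 7860 kg/m³
  polycarbonate: σ_y = 68.81 MPa, ρ = 1216 kg/m³
  polycarbonate: M = 6.82×10⁻³
  low-carbon steel: M = 2.29×10⁻³
Polycarbonate has the largest M.

polycarbonate, M = 6.82×10⁻³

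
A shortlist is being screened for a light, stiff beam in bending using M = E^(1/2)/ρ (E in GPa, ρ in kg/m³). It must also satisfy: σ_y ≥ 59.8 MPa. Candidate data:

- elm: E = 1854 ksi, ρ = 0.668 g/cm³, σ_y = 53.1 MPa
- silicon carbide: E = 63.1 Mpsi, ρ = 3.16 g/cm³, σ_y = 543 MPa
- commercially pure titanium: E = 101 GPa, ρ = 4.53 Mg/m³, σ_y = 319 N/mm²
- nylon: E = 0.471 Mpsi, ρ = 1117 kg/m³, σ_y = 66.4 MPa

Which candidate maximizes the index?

silicon carbide

Screen on constraints: σ_y ≥ 59.8 MPa. Survivors: silicon carbide, commercially pure titanium, nylon.
After converting to SI:
  silicon carbide: E = 435.1 GPa, ρ = 3160 kg/m³
  commercially pure titanium: E = 101.0 GPa, ρ = 4530 kg/m³
  nylon: E = 3.247 GPa, ρ = 1117 kg/m³
  silicon carbide: M = 6.60×10⁻³
  commercially pure titanium: M = 2.22×10⁻³
  nylon: M = 1.61×10⁻³
The maximum is for silicon carbide.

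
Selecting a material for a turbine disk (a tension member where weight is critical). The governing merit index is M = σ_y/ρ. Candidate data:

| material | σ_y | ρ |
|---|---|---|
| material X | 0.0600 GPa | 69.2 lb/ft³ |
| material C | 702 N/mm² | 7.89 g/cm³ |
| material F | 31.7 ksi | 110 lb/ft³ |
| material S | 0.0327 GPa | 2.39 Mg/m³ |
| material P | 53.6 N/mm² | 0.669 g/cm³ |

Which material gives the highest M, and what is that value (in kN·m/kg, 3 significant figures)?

material F, M = 124 kN·m/kg

Putting every candidate on a common basis:
  material X: σ_y = 60.00 MPa, ρ = 1108 kg/m³
  material C: σ_y = 702.0 MPa, ρ = 7890 kg/m³
  material F: σ_y = 218.6 MPa, ρ = 1762 kg/m³
  material S: σ_y = 32.70 MPa, ρ = 2390 kg/m³
  material P: σ_y = 53.60 MPa, ρ = 669.0 kg/m³
  material F: M = 124 kN·m/kg
  material C: M = 89.0 kN·m/kg
  material P: M = 80.1 kN·m/kg
  material X: M = 54.1 kN·m/kg
  material S: M = 13.7 kN·m/kg
Material F has the largest M.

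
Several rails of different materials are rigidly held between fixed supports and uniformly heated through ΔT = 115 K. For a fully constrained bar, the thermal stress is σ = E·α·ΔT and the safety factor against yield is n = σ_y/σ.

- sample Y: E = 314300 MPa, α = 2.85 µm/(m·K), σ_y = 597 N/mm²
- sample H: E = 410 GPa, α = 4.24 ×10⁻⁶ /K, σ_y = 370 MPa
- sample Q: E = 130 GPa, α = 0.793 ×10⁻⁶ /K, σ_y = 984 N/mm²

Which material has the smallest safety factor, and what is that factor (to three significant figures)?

sample H, n = 1.85

Per material, after unit conversion:
  sample Y: E = 314.3, α = 2.85, σ_y = 597.0 → σ = 103 MPa, n = 5.80
  sample H: E = 410.0, α = 4.24, σ_y = 370.0 → σ = 200 MPa, n = 1.85
  sample Q: E = 130.0, α = 0.793, σ_y = 984.0 → σ = 11.9 MPa, n = 83.0
Smallest n: sample H with n = 1.85.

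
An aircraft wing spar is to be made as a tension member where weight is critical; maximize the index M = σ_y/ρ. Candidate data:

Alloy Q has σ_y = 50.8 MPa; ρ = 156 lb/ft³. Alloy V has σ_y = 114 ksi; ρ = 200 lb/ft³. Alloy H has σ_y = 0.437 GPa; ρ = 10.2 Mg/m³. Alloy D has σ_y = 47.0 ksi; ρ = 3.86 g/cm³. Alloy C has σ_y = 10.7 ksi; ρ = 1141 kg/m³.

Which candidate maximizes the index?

alloy V

In SI units:
  alloy Q: σ_y = 50.80 MPa, ρ = 2499 kg/m³
  alloy V: σ_y = 786.0 MPa, ρ = 3204 kg/m³
  alloy H: σ_y = 437.0 MPa, ρ = 10200 kg/m³
  alloy D: σ_y = 324.1 MPa, ρ = 3860 kg/m³
  alloy C: σ_y = 73.77 MPa, ρ = 1141 kg/m³
  alloy V: M = 245 kN·m/kg
  alloy D: M = 84.0 kN·m/kg
  alloy C: M = 64.7 kN·m/kg
  alloy H: M = 42.8 kN·m/kg
  alloy Q: M = 20.3 kN·m/kg
Alloy V has the largest M.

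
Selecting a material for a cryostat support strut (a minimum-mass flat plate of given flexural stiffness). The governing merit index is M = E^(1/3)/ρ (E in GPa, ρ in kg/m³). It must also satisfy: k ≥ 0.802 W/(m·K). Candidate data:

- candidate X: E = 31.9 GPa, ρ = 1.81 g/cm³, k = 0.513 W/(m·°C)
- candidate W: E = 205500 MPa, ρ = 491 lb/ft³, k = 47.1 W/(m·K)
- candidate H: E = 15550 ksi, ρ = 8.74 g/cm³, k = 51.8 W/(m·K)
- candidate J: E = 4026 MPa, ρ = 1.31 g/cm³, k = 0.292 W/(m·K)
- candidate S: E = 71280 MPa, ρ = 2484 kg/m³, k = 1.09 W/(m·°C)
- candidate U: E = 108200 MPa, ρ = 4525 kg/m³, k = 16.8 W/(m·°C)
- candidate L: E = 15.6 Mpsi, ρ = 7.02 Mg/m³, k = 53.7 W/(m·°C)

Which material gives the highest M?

Screen on constraints: k ≥ 0.802 W/(m·K). Survivors: candidate W, candidate H, candidate S, candidate U, candidate L.
In SI units:
  candidate W: E = 205.5 GPa, ρ = 7865 kg/m³
  candidate H: E = 107.2 GPa, ρ = 8740 kg/m³
  candidate S: E = 71.28 GPa, ρ = 2484 kg/m³
  candidate U: E = 108.2 GPa, ρ = 4525 kg/m³
  candidate L: E = 107.6 GPa, ρ = 7020 kg/m³
  candidate S: M = 1.67×10⁻³
  candidate U: M = 1.05×10⁻³
  candidate W: M = 0.750×10⁻³
  candidate L: M = 0.677×10⁻³
  candidate H: M = 0.544×10⁻³
Candidate S has the largest M.

candidate S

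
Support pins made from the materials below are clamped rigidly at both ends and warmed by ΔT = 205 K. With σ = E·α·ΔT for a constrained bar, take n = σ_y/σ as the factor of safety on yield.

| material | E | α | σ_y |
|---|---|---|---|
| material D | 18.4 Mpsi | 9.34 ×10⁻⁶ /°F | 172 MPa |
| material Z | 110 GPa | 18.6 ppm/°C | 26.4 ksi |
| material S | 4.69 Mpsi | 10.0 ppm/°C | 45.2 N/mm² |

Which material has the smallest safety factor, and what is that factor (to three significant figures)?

material D, n = 0.393

Per material, after unit conversion:
  material D: E = 126.9, α = 16.8, σ_y = 172.0 → σ = 437 MPa, n = 0.393
  material Z: E = 110.0, α = 18.6, σ_y = 182.0 → σ = 419 MPa, n = 0.434
  material S: E = 32.34, α = 10.0, σ_y = 45.20 → σ = 66.3 MPa, n = 0.682
Smallest n: material D with n = 0.393.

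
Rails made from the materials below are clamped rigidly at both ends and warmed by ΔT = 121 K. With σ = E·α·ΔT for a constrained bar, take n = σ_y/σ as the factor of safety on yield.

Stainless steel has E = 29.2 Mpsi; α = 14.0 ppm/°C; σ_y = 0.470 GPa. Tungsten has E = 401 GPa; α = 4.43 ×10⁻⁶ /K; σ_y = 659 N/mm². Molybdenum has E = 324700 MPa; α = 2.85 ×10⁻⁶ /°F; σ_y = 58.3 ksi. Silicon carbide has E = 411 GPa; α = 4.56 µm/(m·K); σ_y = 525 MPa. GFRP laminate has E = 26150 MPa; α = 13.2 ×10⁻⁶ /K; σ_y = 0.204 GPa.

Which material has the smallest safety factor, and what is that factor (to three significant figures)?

Converting E to GPa, α to ×10⁻⁶/K, σ_y to MPa, then σ and n for each:
  stainless steel: E = 201.3, α = 14.0, σ_y = 470.0 → σ = 341 MPa, n = 1.38
  tungsten: E = 401.0, α = 4.43, σ_y = 659.0 → σ = 215 MPa, n = 3.07
  molybdenum: E = 324.7, α = 5.13, σ_y = 402.0 → σ = 202 MPa, n = 1.99
  silicon carbide: E = 411.0, α = 4.56, σ_y = 525.0 → σ = 227 MPa, n = 2.32
  GFRP laminate: E = 26.15, α = 13.2, σ_y = 204.0 → σ = 41.8 MPa, n = 4.88
The minimum is stainless steel at n = 1.38.

stainless steel, n = 1.38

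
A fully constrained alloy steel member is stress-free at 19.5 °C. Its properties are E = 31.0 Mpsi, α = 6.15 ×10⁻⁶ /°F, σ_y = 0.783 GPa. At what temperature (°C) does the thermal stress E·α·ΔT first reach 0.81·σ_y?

E = 31.0 Mpsi = 213.7 GPa.
α = 6.15×10⁻⁶/°F × 9/5 = 11.1×10⁻⁶/K.
σ_y = 0.783 GPa = 783.0 MPa.
E·α·ΔT = 634.2 MPa ⇒ ΔT = 634.2 / (213.7×10³ × 11.1×10⁻⁶) = 268.1 K.
T = 19.5 + 268.1 = 287.6 °C.

288 °C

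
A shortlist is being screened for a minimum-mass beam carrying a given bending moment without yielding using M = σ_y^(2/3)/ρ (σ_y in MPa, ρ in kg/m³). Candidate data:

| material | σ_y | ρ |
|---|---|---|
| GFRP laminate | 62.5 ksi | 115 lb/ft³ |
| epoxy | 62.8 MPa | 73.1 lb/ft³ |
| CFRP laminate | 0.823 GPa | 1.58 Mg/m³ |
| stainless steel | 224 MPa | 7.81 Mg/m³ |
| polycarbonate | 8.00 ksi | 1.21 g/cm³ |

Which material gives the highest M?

CFRP laminate

In SI units:
  GFRP laminate: σ_y = 430.9 MPa, ρ = 1842 kg/m³
  epoxy: σ_y = 62.80 MPa, ρ = 1171 kg/m³
  CFRP laminate: σ_y = 823.0 MPa, ρ = 1580 kg/m³
  stainless steel: σ_y = 224.0 MPa, ρ = 7810 kg/m³
  polycarbonate: σ_y = 55.16 MPa, ρ = 1210 kg/m³
  CFRP laminate: M = 55.6×10⁻³
  GFRP laminate: M = 31.0×10⁻³
  epoxy: M = 13.5×10⁻³
  polycarbonate: M = 12.0×10⁻³
  stainless steel: M = 4.72×10⁻³
Highest index: CFRP laminate.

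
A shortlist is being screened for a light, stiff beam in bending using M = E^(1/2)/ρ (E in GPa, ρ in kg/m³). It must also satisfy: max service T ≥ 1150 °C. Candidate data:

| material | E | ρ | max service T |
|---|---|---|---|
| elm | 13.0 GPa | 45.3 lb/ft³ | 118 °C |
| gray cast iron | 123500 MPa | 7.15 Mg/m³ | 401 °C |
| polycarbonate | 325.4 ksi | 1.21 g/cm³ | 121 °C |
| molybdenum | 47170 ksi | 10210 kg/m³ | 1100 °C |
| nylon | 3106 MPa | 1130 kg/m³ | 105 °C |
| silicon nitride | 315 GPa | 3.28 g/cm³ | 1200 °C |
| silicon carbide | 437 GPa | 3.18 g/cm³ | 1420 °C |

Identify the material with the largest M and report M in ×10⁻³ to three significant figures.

silicon carbide, M = 6.57×10⁻³

Screen on constraints: max service T ≥ 1150 °C. Survivors: silicon nitride, silicon carbide.
Normalizing units and computing the index:
  silicon nitride: E = 315.0 GPa, ρ = 3280 kg/m³
  silicon carbide: E = 437.0 GPa, ρ = 3180 kg/m³
  silicon carbide: M = 6.57×10⁻³
  silicon nitride: M = 5.41×10⁻³
The maximum is for silicon carbide.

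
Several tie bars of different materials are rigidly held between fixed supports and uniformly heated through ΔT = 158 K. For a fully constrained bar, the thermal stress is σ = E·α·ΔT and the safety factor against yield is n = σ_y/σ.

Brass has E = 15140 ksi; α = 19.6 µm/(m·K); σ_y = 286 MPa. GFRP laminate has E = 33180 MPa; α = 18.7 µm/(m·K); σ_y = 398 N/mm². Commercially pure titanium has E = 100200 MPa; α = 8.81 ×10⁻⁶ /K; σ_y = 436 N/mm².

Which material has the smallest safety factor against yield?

Converting E to GPa, α to ×10⁻⁶/K, σ_y to MPa, then σ and n for each:
  brass: E = 104.4, α = 19.6, σ_y = 286.0 → σ = 323 MPa, n = 0.885
  GFRP laminate: E = 33.18, α = 18.7, σ_y = 398.0 → σ = 98.0 MPa, n = 4.06
  commercially pure titanium: E = 100.2, α = 8.81, σ_y = 436.0 → σ = 139 MPa, n = 3.13
The minimum is brass at n = 0.885.

brass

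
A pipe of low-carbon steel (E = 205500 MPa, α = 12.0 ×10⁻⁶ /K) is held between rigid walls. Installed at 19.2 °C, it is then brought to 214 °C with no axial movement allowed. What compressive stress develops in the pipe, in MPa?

480 MPa

E = 205500 MPa = 205.5 GPa.
ΔT = 194.8 K. Constrained thermal stress σ = E·α·ΔT = 205.5×10³ MPa × 12.0×10⁻⁶ × 194.8 = 480 MPa (compressive).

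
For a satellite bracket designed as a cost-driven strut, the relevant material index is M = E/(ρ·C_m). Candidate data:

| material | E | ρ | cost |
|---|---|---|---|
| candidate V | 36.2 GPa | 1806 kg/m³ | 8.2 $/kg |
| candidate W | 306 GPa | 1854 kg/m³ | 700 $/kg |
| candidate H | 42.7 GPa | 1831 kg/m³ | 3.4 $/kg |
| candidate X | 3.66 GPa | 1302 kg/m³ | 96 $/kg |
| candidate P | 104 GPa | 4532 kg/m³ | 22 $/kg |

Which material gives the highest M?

candidate H

Evaluate M for each candidate:
  candidate H: M = 6.86 MN·m per $
  candidate V: M = 2.44 MN·m per $
  candidate P: M = 1.04 MN·m per $
  candidate W: M = 0.236 MN·m per $
  candidate X: M = 0.0293 MN·m per $
Candidate H ranks first.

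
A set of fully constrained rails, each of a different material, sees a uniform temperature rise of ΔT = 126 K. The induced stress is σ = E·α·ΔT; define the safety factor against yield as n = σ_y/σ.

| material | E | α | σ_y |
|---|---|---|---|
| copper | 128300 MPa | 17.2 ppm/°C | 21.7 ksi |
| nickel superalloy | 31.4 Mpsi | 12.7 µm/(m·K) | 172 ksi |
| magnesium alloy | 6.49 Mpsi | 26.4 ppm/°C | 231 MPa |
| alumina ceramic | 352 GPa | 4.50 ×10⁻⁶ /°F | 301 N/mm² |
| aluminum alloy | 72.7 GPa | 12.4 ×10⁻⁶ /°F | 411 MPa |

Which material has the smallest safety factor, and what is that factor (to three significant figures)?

copper, n = 0.538

Per material, after unit conversion:
  copper: E = 128.3, α = 17.2, σ_y = 149.6 → σ = 278 MPa, n = 0.538
  nickel superalloy: E = 216.5, α = 12.7, σ_y = 1186 → σ = 346 MPa, n = 3.42
  magnesium alloy: E = 44.75, α = 26.4, σ_y = 231.0 → σ = 149 MPa, n = 1.55
  alumina ceramic: E = 352.0, α = 8.10, σ_y = 301.0 → σ = 359 MPa, n = 0.838
  aluminum alloy: E = 72.70, α = 22.3, σ_y = 411.0 → σ = 204 MPa, n = 2.01
Smallest n: copper with n = 0.538.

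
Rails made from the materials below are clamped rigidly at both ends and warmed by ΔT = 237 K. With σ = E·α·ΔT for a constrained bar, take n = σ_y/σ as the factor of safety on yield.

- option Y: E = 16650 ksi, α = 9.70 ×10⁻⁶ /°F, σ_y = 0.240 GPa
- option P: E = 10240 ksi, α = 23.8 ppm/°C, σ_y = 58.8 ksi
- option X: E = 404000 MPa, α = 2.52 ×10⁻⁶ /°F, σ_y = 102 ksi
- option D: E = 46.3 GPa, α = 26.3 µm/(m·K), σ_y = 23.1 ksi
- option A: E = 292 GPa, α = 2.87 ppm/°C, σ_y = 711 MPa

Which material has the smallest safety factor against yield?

option Y

Per material, after unit conversion:
  option Y: E = 114.8, α = 17.5, σ_y = 240.0 → σ = 475 MPa, n = 0.505
  option P: E = 70.60, α = 23.8, σ_y = 405.4 → σ = 398 MPa, n = 1.02
  option X: E = 404.0, α = 4.54, σ_y = 703.3 → σ = 434 MPa, n = 1.62
  option D: E = 46.30, α = 26.3, σ_y = 159.3 → σ = 289 MPa, n = 0.552
  option A: E = 292.0, α = 2.87, σ_y = 711.0 → σ = 199 MPa, n = 3.58
Option Y has the lowest safety factor, n = 0.505.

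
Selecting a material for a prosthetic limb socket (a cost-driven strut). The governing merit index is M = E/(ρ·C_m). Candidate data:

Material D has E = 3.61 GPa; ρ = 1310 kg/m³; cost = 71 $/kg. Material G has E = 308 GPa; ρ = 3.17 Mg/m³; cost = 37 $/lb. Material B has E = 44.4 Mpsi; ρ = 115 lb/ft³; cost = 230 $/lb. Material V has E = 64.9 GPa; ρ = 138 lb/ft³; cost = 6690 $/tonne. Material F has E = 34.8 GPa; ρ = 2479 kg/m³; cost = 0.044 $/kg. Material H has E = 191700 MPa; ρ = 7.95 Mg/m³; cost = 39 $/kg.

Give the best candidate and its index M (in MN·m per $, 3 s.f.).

Normalizing units and computing the index:
  material D: E = 3.610 GPa, ρ = 1310 kg/m³, cost = 71.00 $/kg
  material G: E = 308.0 GPa, ρ = 3170 kg/m³, cost = 81.57 $/kg
  material B: E = 306.1 GPa, ρ = 1842 kg/m³, cost = 507.1 $/kg
  material V: E = 64.90 GPa, ρ = 2211 kg/m³, cost = 6.690 $/kg
  material F: E = 34.80 GPa, ρ = 2479 kg/m³, cost = 0.04400 $/kg
  material H: E = 191.7 GPa, ρ = 7950 kg/m³, cost = 39.00 $/kg
  material F: M = 319 MN·m per $
  material V: M = 4.39 MN·m per $
  material G: M = 1.19 MN·m per $
  material H: M = 0.618 MN·m per $
  material B: M = 0.328 MN·m per $
  material D: M = 0.0388 MN·m per $
Material F has the largest M.

material F, M = 319 MN·m per $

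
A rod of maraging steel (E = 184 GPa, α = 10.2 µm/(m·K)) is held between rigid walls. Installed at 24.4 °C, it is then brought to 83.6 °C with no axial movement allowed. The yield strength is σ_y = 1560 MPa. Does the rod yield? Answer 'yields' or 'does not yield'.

ΔT = 59.20 K. Constrained thermal stress σ = E·α·ΔT = 184.0×10³ MPa × 10.2×10⁻⁶ × 59.20 = 111 MPa (compressive).
Compare to σ_y = 1560 MPa: σ < σ_y, so it does not yield.

does not yield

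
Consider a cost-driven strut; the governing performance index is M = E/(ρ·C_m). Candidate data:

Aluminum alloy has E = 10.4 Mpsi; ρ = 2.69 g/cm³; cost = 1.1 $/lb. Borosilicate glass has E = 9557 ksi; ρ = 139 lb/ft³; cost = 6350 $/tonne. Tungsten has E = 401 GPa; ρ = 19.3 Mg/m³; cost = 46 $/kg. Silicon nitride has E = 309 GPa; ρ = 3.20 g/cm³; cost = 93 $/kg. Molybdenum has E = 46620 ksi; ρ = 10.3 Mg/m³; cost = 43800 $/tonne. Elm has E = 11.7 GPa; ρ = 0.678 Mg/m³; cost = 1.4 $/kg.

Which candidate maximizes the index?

elm

Putting every candidate on a common basis:
  aluminum alloy: E = 71.71 GPa, ρ = 2690 kg/m³, cost = 2.425 $/kg
  borosilicate glass: E = 65.89 GPa, ρ = 2227 kg/m³, cost = 6.350 $/kg
  tungsten: E = 401.0 GPa, ρ = 19300 kg/m³, cost = 46.00 $/kg
  silicon nitride: E = 309.0 GPa, ρ = 3200 kg/m³, cost = 93.00 $/kg
  molybdenum: E = 321.4 GPa, ρ = 10300 kg/m³, cost = 43.80 $/kg
  elm: E = 11.70 GPa, ρ = 678.0 kg/m³, cost = 1.400 $/kg
  elm: M = 12.3 MN·m per $
  aluminum alloy: M = 11.0 MN·m per $
  borosilicate glass: M = 4.66 MN·m per $
  silicon nitride: M = 1.04 MN·m per $
  molybdenum: M = 0.712 MN·m per $
  tungsten: M = 0.452 MN·m per $
Highest index: elm.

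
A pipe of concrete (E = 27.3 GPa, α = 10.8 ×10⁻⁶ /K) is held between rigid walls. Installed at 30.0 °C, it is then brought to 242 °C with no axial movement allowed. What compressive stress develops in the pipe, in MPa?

ΔT = 212.0 K. Constrained thermal stress σ = E·α·ΔT = 27.30×10³ MPa × 10.8×10⁻⁶ × 212.0 = 62.5 MPa (compressive).

62.5 MPa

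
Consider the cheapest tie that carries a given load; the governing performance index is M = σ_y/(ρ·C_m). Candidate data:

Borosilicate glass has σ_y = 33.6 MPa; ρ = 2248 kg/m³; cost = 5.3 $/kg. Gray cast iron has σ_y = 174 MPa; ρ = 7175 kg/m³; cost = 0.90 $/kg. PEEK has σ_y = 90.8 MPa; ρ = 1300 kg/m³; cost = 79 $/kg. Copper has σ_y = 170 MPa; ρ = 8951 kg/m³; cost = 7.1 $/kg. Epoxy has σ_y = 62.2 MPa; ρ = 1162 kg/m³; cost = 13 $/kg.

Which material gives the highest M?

gray cast iron

Evaluate M for each candidate:
  gray cast iron: M = 26.9 kN·m per $
  epoxy: M = 4.12 kN·m per $
  borosilicate glass: M = 2.82 kN·m per $
  copper: M = 2.67 kN·m per $
  PEEK: M = 0.884 kN·m per $
The maximum is for gray cast iron.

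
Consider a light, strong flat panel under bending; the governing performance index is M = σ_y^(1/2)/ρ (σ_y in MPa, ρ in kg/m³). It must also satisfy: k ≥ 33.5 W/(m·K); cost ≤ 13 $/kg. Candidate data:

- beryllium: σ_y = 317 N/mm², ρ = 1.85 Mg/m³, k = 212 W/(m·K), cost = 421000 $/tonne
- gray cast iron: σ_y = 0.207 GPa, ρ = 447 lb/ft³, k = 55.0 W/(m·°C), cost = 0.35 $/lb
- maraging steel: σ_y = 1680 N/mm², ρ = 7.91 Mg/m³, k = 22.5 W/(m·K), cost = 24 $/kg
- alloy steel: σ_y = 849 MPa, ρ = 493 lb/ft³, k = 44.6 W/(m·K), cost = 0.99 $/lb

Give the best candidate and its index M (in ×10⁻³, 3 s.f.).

alloy steel, M = 3.69×10⁻³

Screen on constraints: k ≥ 33.5 W/(m·K); cost ≤ 13 $/kg. Survivors: gray cast iron, alloy steel.
Putting every candidate on a common basis:
  gray cast iron: σ_y = 207.0 MPa, ρ = 7160 kg/m³
  alloy steel: σ_y = 849.0 MPa, ρ = 7897 kg/m³
  alloy steel: M = 3.69×10⁻³
  gray cast iron: M = 2.01×10⁻³
Alloy steel ranks first.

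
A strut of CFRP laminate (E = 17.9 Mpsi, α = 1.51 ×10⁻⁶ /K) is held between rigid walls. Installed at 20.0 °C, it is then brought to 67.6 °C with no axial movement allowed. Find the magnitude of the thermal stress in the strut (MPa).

8.87 MPa

E = 17.9 Mpsi = 123.4 GPa.
ΔT = 47.60 K. Constrained thermal stress σ = E·α·ΔT = 123.4×10³ MPa × 1.51×10⁻⁶ × 47.60 = 8.87 MPa (compressive).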